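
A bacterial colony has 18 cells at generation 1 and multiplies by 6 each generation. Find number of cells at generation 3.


aₙ = a₁·r^(n-1)
= 18×6^2
= 18×36
= 648

a_3 = 648


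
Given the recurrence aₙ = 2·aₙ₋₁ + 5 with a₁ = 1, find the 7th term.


Computing step by step:
a_1 = 1
a_2 = 7
a_3 = 19
a_4 = 43
a_5 = 91
a_6 = 187
a_7 = 379


a_7 = 379


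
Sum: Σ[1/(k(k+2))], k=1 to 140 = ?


1/(k(k+2)) = (1/2)·(1/k - 1/(k+2)) (partial fractions)
Telescoping: Σ = (1/2)·(1 + 1/2 - 1/141 - 1/142) = 14875/20022

Sum = 14875/20022


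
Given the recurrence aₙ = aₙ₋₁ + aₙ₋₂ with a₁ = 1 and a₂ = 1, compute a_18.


Computing iteratively: 1, 1, 2, 3, 5, 8, 13, 21, 34, 55, 89, 144, ...
a_18 = 2584

a_18 = 2584


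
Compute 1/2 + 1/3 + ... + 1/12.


Σₖ₌2^12 1/k = 1/2 + 1/3 + 1/4 + ... + 1/12
= 58301/27720
≈ 2.1032

Sum = 58301/27720 ≈ 2.1032


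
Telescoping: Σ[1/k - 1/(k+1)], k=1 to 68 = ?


Telescoping: adjacent terms cancel.
= 1/1 - 1/69
= 1 - 1/69 = 68/69

Sum = 68/69


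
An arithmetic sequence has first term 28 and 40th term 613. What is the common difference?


d = (aₙ - a₁)/(n-1)
= (613 - 28)/(40-1)
= 585/39 = 15

d = 15


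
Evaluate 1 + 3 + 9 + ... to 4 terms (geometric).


Sₙ = 1×(3^4 - 1)/(3 - 1)
= 1×(81 - 1)/2
= 1×80/2
= 40

S_4 = 40


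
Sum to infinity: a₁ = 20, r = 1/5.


S∞ = a₁/(1-r) = 20/(1 - 1/5)
= 20/(4/5)
= 25

S∞ = 25


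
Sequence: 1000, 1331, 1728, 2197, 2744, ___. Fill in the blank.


Pattern: perfect cubes: n³
Terms: 1000, 1331, 1728, 2197, 2744
Next term = 3375

Next term = 3375


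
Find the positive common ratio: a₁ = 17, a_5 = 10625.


r^(n-1) = aₙ/a₁
r^4 = 10625/17 = 625
r = 625^(1/4)
= ±5; taking r > 0 gives r = 5

r = 5


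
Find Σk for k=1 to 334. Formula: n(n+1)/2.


n(n+1)/2 = 334×335/2 = 111890/2 = 55945

Σk = 55945


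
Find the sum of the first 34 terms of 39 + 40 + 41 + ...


aₙ = 39 + (34-1)×1 = 72
Sₙ = n(a₁+aₙ)/2 = 34×(39+72)/2
= 34×111/2 = 1887

S_34 = 1887


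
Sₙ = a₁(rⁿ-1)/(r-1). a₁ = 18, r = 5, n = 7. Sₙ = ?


Sₙ = 18×(5^7 - 1)/(5 - 1)
= 18×(78125 - 1)/4
= 18×78124/4
= 351558

S_7 = 351558


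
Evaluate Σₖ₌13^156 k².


Σₖ₌13^156 k² = Σₖ₌₁^156 k² − Σₖ₌₁^12 k²
= 156·157·313/6 − 12·13·25/6
= 1277666 − 650 = 1277016

Σk² = 1277016


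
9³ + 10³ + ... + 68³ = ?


Σₖ₌9^68 k³ = [68·69/2]² − [8·9/2]²
= 5503716 − 1296 = 5502420

Σk³ = 5502420


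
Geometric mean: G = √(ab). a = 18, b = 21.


GM = √(18×21) = √378 = 19.4422

GM = 19.4422


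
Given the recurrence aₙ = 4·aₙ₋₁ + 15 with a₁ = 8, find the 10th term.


Computing step by step:
a_1 = 8
a_2 = 47
a_3 = 203
a_4 = 827
a_5 = 3323
a_6 = 13307
a_7 = 53243
a_8 = 212987
a_9 = 851963
a_10 = 3407867


a_10 = 3407867


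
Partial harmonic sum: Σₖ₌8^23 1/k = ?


Σₖ₌8^23 1/k = 1/8 + 1/9 + 1/10 + ... + 1/23
= 679055651/594914320
≈ 1.1414

Sum = 679055651/594914320 ≈ 1.1414


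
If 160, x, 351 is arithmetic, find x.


AM = (160 + 351)/2 = 511/2 = 255.5

AM = 255.5


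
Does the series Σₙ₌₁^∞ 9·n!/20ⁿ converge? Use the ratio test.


aₙ = 9·n!/20^n
a_{n+1}/aₙ = (n+1)!/20^(n+1) × 20^n/n!  (constant 9 cancels)
= (n+1)/20
L = lim(n→∞) (n+1)/20 = ∞
L > 1 → series DIVERGES

Diverges (ratio test: L = ∞ > 1)


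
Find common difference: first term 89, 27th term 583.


d = (aₙ - a₁)/(n-1)
= (583 - 89)/(27-1)
= 494/26 = 19

d = 19


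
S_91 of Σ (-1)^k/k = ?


S = -1 + 1/2 - 1/3 + 1/4 - 1/5 + 1/6 - 1/7 + 1/8 ± ...
= -0.6986
(Full series converges to -ln(2) ≈ -0.6931)

S_91 = -0.6986


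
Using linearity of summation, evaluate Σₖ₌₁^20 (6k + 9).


Σ(6k+9) = 6·Σk + 9·n
= 6·210 + 9·20
= 1260 + 180 = 1440

Σ = 1440


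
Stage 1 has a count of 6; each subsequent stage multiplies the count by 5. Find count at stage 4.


aₙ = a₁·r^(n-1)
= 6×5^3
= 6×125
= 750

a_4 = 750


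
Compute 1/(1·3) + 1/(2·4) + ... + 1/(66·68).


1/(k(k+2)) = (1/2)·(1/k - 1/(k+2)) (partial fractions)
Telescoping: Σ = (1/2)·(1 + 1/2 - 1/67 - 1/68) = 6699/9112

Sum = 6699/9112


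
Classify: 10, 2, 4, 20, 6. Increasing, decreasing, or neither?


Differences: -8, 2, 16, -14
Difference at position 2 is +2 (> 0) but position 1 is -8 (< 0) — sequence both rises and falls
→ NOT monotonic

Not monotonic


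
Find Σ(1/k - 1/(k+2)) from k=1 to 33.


Telescoping with gap 2: two head and two tail terms survive.
= (1 + 1/2) - (1/34 + 1/35)
= 3/2 - 1/34 - 1/35 = 858/595

Sum = 858/595


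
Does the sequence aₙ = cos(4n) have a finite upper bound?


For all n, -1 ≤ cos(4n) ≤ 1, so -1 ≤ cos(4n) ≤ 1
Lower bound: -1, Upper bound: 1
The sequence IS bounded

Bounded (-1 ≤ aₙ ≤ 1)


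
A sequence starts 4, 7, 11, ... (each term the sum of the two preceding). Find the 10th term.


Computing iteratively: 4, 7, 11, 18, 29, 47, 76, 123, 199, 322
a_10 = 322

a_10 = 322


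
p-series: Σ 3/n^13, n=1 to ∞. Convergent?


p-series test: Σ c/n^p converges if p > 1, diverges if p ≤ 1 (constant c > 0 doesn't affect convergence).
p = 13
13 > 1 → CONVERGES

Converges (p = 13 > 1)


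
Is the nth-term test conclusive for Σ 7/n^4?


lim(n→∞) 7/n^4 = 0
lim aₙ = 0 → nth-term test is INCONCLUSIVE
(Need other tests; this is actually a convergent p-series with p=4 > 1)

Inconclusive (lim aₙ = 0; need another test)


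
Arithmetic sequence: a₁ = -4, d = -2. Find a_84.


aₙ = a₁ + (n-1)d
= -4 + (84-1)×-2
= -4 - 166
= -170

a_84 = -170


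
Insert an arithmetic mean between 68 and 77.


AM = (68 + 77)/2 = 145/2 = 72.5

AM = 72.5


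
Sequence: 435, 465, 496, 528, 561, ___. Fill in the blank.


Pattern: triangular numbers: n(n+1)/2
Terms: 435, 465, 496, 528, 561
Next term = 595

Next term = 595


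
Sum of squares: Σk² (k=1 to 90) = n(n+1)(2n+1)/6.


n = 90
n(n+1)(2n+1)/6 = 90×91×181/6
= 1482390/6 = 247065

Σk² = 247065


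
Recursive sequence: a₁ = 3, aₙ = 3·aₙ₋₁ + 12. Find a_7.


Computing step by step:
a_1 = 3
a_2 = 21
a_3 = 75
a_4 = 237
a_5 = 723
a_6 = 2181
a_7 = 6555


a_7 = 6555


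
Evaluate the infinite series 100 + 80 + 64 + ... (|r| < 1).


S∞ = a₁/(1-r) = 100/(1 - 4/5)
= 100/(1/5)
= 500

S∞ = 500


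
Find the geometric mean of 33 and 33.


GM = √(33×33) = √1089 = 33

GM = 33


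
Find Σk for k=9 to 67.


Σₖ₌9^67 k = Σₖ₌₁^67 k − Σₖ₌₁^8 k
= 67·68/2 − 8·9/2
= 2278 − 36 = 2242

Σk = 2242


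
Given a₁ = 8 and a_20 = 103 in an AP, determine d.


d = (aₙ - a₁)/(n-1)
= (103 - 8)/(20-1)
= 95/19 = 5

d = 5


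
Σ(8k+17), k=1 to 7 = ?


Σ(8k+17) = 8·Σk + 17·n
= 8·28 + 17·7
= 224 + 119 = 343

Σ = 343


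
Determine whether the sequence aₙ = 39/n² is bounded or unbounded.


a₁ = 39, a₂ = 39/4, a₃ = 39/9, ...
0 < aₙ ≤ 39 for all n ≥ 1
The sequence IS bounded

Bounded (0 < aₙ ≤ 39)


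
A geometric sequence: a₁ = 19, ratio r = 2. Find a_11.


aₙ = a₁·r^(n-1)
= 19×2^10
= 19×1024
= 19456

a_11 = 19456


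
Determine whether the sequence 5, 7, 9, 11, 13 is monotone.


Differences: 2, 2, 2, 2
All differences > 0 → strictly INCREASING

Monotonically increasing


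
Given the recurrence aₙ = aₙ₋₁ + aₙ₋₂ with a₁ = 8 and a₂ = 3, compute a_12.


Computing iteratively: 8, 3, 11, 14, 25, 39, 64, 103, 167, 270, 437, 707
a_12 = 707

a_12 = 707


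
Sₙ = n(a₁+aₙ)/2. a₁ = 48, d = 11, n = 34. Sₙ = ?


aₙ = 48 + (34-1)×11 = 411
Sₙ = n(a₁+aₙ)/2 = 34×(48+411)/2
= 34×459/2 = 7803

S_34 = 7803


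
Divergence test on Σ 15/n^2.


lim(n→∞) 15/n^2 = 0
lim aₙ = 0 → nth-term test is INCONCLUSIVE
(Need other tests; this is actually a convergent p-series with p=2 > 1)

Inconclusive (lim aₙ = 0; need another test)


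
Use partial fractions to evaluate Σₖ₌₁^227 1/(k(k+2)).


1/(k(k+2)) = (1/2)·(1/k - 1/(k+2)) (partial fractions)
Telescoping: Σ = (1/2)·(1 + 1/2 - 1/228 - 1/229) = 77861/104424

Sum = 77861/104424


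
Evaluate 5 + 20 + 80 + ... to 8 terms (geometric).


Sₙ = 5×(4^8 - 1)/(4 - 1)
= 5×(65536 - 1)/3
= 5×65535/3
= 109225

S_8 = 109225


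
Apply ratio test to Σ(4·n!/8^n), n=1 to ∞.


aₙ = 4·n!/8^n
a_{n+1}/aₙ = (n+1)!/8^(n+1) × 8^n/n!  (constant 4 cancels)
= (n+1)/8
L = lim(n→∞) (n+1)/8 = ∞
L > 1 → series DIVERGES

Diverges (ratio test: L = ∞ > 1)


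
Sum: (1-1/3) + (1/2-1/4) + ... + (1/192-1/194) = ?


Telescoping with gap 2: two head and two tail terms survive.
= (1 + 1/2) - (1/193 + 1/194)
= 3/2 - 1/193 - 1/194 = 27888/18721

Sum = 27888/18721


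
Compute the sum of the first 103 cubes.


n(n+1)/2 = 103×104/2 = 5356
Σk³ = 5356² = 28686736

Σk³ = 28686736


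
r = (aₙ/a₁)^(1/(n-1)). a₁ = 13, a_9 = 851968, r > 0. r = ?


r^(n-1) = aₙ/a₁
r^8 = 851968/13 = 65536
r = 65536^(1/8)
= ±4; taking r > 0 gives r = 4

r = 4


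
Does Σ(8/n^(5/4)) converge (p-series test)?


p-series test: Σ c/n^p converges if p > 1, diverges if p ≤ 1 (constant c > 0 doesn't affect convergence).
p = 5/4
5/4 > 1 → CONVERGES

Converges (p = 5/4 > 1)


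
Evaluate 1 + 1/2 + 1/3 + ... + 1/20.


H_20 = 1/1 + 1/2 + 1/3 + ... + 1/20
= 55835135/15519504
≈ 3.5977

H_20 = 55835135/15519504 ≈ 3.5977


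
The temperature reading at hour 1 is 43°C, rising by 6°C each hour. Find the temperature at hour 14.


aₙ = a₁ + (n-1)d
= 43 + (14-1)×6
= 43 + 78
= 121

a_14 = 121


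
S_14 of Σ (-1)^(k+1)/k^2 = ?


S = 1 - 1/4 + 1/9 - 1/16 + 1/25 - 1/36 + 1/49 - 1/64 ± ...
= 0.8201
(Full series converges to +π²/12 ≈ +0.8225)

S_14 = 0.8201


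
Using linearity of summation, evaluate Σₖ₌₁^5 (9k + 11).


Σ(9k+11) = 9·Σk + 11·n
= 9·15 + 11·5
= 135 + 55 = 190

Σ = 190


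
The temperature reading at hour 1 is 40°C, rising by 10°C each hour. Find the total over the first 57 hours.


aₙ = 40 + (57-1)×10 = 600
Sₙ = n(a₁+aₙ)/2 = 57×(40+600)/2
= 57×640/2 = 18240

S_57 = 18240


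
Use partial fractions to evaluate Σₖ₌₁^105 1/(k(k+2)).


1/(k(k+2)) = (1/2)·(1/k - 1/(k+2)) (partial fractions)
Telescoping: Σ = (1/2)·(1 + 1/2 - 1/106 - 1/107) = 4200/5671

Sum = 4200/5671


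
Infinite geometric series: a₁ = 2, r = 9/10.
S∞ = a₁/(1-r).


S∞ = a₁/(1-r) = 2/(1 - 9/10)
= 2/(1/10)
= 20

S∞ = 20


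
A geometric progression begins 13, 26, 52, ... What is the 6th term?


aₙ = a₁·r^(n-1)
= 13×2^5
= 13×32
= 416

a_6 = 416


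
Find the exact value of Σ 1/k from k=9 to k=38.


Σₖ₌9^38 1/k = 1/9 + 1/10 + 1/11 + ... + 1/38
= 104780081036899/69388720221600
≈ 1.51

Sum = 104780081036899/69388720221600 ≈ 1.51


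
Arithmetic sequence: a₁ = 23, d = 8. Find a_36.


aₙ = a₁ + (n-1)d
= 23 + (36-1)×8
= 23 + 280
= 303

a_36 = 303


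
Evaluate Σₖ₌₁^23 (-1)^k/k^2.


S = -1 + 1/4 - 1/9 + 1/16 - 1/25 + 1/36 - 1/49 + 1/64 ± ...
= -0.8234
(Full series converges to -π²/12 ≈ -0.8225)

S_23 = -0.8234


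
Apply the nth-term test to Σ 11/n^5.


lim(n→∞) 11/n^5 = 0
lim aₙ = 0 → nth-term test is INCONCLUSIVE
(Need other tests; this is actually a convergent p-series with p=5 > 1)

Inconclusive (lim aₙ = 0; need another test)


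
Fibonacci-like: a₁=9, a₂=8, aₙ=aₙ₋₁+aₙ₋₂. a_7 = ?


Computing iteratively: 9, 8, 17, 25, 42, 67, 109
a_7 = 109

a_7 = 109


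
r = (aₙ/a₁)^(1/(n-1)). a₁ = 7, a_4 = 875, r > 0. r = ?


r^(n-1) = aₙ/a₁
r^3 = 875/7 = 125
r = 125^(1/3)
= 5

r = 5


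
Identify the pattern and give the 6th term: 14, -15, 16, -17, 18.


Pattern: alternating sign, magnitude arithmetic (d=1)
Terms: 14, -15, 16, -17, 18
Next term = -19

Next term = -19


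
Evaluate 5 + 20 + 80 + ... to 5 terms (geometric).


Sₙ = 5×(4^5 - 1)/(4 - 1)
= 5×(1024 - 1)/3
= 5×1023/3
= 1705

S_5 = 1705


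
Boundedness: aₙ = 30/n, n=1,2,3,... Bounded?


a₁ = 30, a₂ = 30/2, a₃ = 30/3, ...
0 < aₙ ≤ 30 for all n ≥ 1
Lower bound: 0, Upper bound: 30
The sequence IS bounded

Bounded (0 < aₙ ≤ 30)


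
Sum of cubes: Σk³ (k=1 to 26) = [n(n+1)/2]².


n(n+1)/2 = 26×27/2 = 351
Σk³ = 351² = 123201

Σk³ = 123201


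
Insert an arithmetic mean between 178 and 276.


AM = (178 + 276)/2 = 454/2 = 227

AM = 227


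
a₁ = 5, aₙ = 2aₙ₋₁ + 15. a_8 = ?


Computing step by step:
a_1 = 5
a_2 = 25
a_3 = 65
a_4 = 145
a_5 = 305
a_6 = 625
a_7 = 1265
a_8 = 2545


a_8 = 2545


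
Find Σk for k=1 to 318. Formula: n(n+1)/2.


n(n+1)/2 = 318×319/2 = 101442/2 = 50721

Σk = 50721


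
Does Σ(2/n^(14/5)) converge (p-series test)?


p-series test: Σ c/n^p converges if p > 1, diverges if p ≤ 1 (constant c > 0 doesn't affect convergence).
p = 14/5
14/5 > 1 → CONVERGES

Converges (p = 14/5 > 1)


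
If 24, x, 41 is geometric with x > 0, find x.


GM = √(24×41) = √984 = 31.3688

GM = 31.3688


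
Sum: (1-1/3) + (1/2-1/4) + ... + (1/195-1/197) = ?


Telescoping with gap 2: two head and two tail terms survive.
= (1 + 1/2) - (1/196 + 1/197)
= 3/2 - 1/196 - 1/197 = 57525/38612

Sum = 57525/38612


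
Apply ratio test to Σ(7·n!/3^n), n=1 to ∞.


aₙ = 7·n!/3^n
a_{n+1}/aₙ = (n+1)!/3^(n+1) × 3^n/n!  (constant 7 cancels)
= (n+1)/3
L = lim(n→∞) (n+1)/3 = ∞
L > 1 → series DIVERGES

Diverges (ratio test: L = ∞ > 1)


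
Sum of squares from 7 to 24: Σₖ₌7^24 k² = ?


Σₖ₌7^24 k² = Σₖ₌₁^24 k² − Σₖ₌₁^6 k²
= 24·25·49/6 − 6·7·13/6
= 4900 − 91 = 4809

Σk² = 4809


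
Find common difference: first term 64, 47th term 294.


d = (aₙ - a₁)/(n-1)
= (294 - 64)/(47-1)
= 230/46 = 5

d = 5


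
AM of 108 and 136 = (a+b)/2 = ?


AM = (108 + 136)/2 = 244/2 = 122

AM = 122


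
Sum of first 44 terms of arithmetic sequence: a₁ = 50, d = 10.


aₙ = 50 + (44-1)×10 = 480
Sₙ = n(a₁+aₙ)/2 = 44×(50+480)/2
= 44×530/2 = 11660

S_44 = 11660


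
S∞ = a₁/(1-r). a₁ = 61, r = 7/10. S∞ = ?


S∞ = a₁/(1-r) = 61/(1 - 7/10)
= 61/(3/10)
= 610/3

S∞ = 610/3


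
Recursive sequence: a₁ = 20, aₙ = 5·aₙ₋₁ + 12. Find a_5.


Computing step by step:
a_1 = 20
a_2 = 112
a_3 = 572
a_4 = 2872
a_5 = 14372


a_5 = 14372


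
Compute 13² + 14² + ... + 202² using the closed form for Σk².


Σₖ₌13^202 k² = Σₖ₌₁^202 k² − Σₖ₌₁^12 k²
= 202·203·405/6 − 12·13·25/6
= 2767905 − 650 = 2767255

Σk² = 2767255


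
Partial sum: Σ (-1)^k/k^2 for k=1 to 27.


S = -1 + 1/4 - 1/9 + 1/16 - 1/25 + 1/36 - 1/49 + 1/64 ± ...
= -0.8231
(Full series converges to -π²/12 ≈ -0.8225)

S_27 = -0.8231


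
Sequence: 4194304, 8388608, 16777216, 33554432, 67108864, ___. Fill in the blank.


Pattern: powers of 2: 2ⁿ
Terms: 4194304, 8388608, 16777216, 33554432, 67108864
Next term = 134217728

Next term = 134217728


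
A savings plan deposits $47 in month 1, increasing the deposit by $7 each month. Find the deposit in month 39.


aₙ = a₁ + (n-1)d
= 47 + (39-1)×7
= 47 + 266
= 313

a_39 = 313


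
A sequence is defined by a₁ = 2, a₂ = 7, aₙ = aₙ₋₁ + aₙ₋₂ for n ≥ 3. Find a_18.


Computing iteratively: 2, 7, 9, 16, 25, 41, 66, 107, 173, 280, 453, 733, ...
a_18 = 13153

a_18 = 13153


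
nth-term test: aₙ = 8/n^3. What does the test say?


lim(n→∞) 8/n^3 = 0
lim aₙ = 0 → nth-term test is INCONCLUSIVE
(Need other tests; this is actually a convergent p-series with p=3 > 1)

Inconclusive (lim aₙ = 0; need another test)


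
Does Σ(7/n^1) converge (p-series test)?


p-series test: Σ c/n^p converges if p > 1, diverges if p ≤ 1 (constant c > 0 doesn't affect convergence).
p = 1
1 ≤ 1 → DIVERGES

Diverges (p = 1 ≤ 1)


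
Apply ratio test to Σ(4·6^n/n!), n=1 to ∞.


aₙ = 4·6^n/n!
a_{n+1}/aₙ = 6^(n+1)/(n+1)! × n!/6^n  (constant 4 cancels)
= 6/(n+1)
L = lim(n→∞) 6/(n+1) = 0
L < 1 → series CONVERGES

Converges (ratio test: L = 0 < 1)


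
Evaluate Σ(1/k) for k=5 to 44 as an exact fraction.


Σₖ₌5^44 1/k = 1/5 + 1/6 + 1/7 + ... + 1/44
= 3080733578426640787/1345655451257488800
≈ 2.2894

Sum = 3080733578426640787/1345655451257488800 ≈ 2.2894


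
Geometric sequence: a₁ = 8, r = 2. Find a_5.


aₙ = a₁·r^(n-1)
= 8×2^4
= 8×16
= 128

a_5 = 128


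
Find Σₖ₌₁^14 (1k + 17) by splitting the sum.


Σ(1k+17) = 1·Σk + 17·n
= 1·105 + 17·14
= 105 + 238 = 343

Σ = 343


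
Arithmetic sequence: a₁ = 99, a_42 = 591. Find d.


d = (aₙ - a₁)/(n-1)
= (591 - 99)/(42-1)
= 492/41 = 12

d = 12


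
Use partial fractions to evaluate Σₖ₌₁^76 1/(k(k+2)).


1/(k(k+2)) = (1/2)·(1/k - 1/(k+2)) (partial fractions)
Telescoping: Σ = (1/2)·(1 + 1/2 - 1/77 - 1/78) = 4427/6006

Sum = 4427/6006


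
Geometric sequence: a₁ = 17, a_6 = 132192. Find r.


r^(n-1) = aₙ/a₁
r^5 = 132192/17 = 7776
r = 7776^(1/5)
= 6

r = 6


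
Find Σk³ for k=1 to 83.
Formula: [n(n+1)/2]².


n(n+1)/2 = 83×84/2 = 3486
Σk³ = 3486² = 12152196

Σk³ = 12152196


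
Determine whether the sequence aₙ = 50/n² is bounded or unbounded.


a₁ = 50, a₂ = 50/4, a₃ = 50/9, ...
0 < aₙ ≤ 50 for all n ≥ 1
The sequence IS bounded

Bounded (0 < aₙ ≤ 50)


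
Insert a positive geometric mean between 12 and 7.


GM = √(12×7) = √84 = 9.1652

GM = 9.1652


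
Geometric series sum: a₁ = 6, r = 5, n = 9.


Sₙ = 6×(5^9 - 1)/(5 - 1)
= 6×(1953125 - 1)/4
= 6×1953124/4
= 2929686

S_9 = 2929686


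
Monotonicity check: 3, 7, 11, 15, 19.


Differences: 4, 4, 4, 4
All differences > 0 → strictly INCREASING

Monotonically increasing


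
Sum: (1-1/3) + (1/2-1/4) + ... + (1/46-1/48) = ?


Telescoping with gap 2: two head and two tail terms survive.
= (1 + 1/2) - (1/47 + 1/48)
= 3/2 - 1/47 - 1/48 = 3289/2256

Sum = 3289/2256


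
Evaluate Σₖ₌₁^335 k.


n(n+1)/2 = 335×336/2 = 112560/2 = 56280

Σk = 56280


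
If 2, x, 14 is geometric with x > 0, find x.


GM = √(2×14) = √28 = 5.2915

GM = 5.2915


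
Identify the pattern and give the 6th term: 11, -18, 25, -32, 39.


Pattern: alternating sign, magnitude arithmetic (d=7)
Terms: 11, -18, 25, -32, 39
Next term = -46

Next term = -46


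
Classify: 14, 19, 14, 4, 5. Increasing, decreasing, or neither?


Differences: 5, -5, -10, 1
Difference at position 1 is +5 (> 0) but position 2 is -5 (< 0) — sequence both rises and falls
→ NOT monotonic

Not monotonic


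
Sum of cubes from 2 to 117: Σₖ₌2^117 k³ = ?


Σₖ₌2^117 k³ = [117·118/2]² − [1·2/2]²
= 47651409 − 1 = 47651408

Σk³ = 47651408


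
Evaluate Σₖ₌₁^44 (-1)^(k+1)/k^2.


S = 1 - 1/4 + 1/9 - 1/16 + 1/25 - 1/36 + 1/49 - 1/64 ± ...
= 0.8222
(Full series converges to +π²/12 ≈ +0.8225)

S_44 = 0.8222


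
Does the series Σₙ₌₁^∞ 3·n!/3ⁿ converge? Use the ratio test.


aₙ = 3·n!/3^n
a_{n+1}/aₙ = (n+1)!/3^(n+1) × 3^n/n!  (constant 3 cancels)
= (n+1)/3
L = lim(n→∞) (n+1)/3 = ∞
L > 1 → series DIVERGES

Diverges (ratio test: L = ∞ > 1)


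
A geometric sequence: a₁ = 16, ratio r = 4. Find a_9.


aₙ = a₁·r^(n-1)
= 16×4^8
= 16×65536
= 1048576

a_9 = 1048576


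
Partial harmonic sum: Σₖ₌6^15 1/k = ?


Σₖ₌6^15 1/k = 1/6 + 1/7 + 1/8 + 1/9 + 1/10 + 1/11 + 1/12 + 1/13 + 1/14 + 1/15
= 74587/72072
≈ 1.0349

Sum = 74587/72072 ≈ 1.0349


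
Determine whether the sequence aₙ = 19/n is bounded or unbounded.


a₁ = 19, a₂ = 19/2, a₃ = 19/3, ...
0 < aₙ ≤ 19 for all n ≥ 1
Lower bound: 0, Upper bound: 19
The sequence IS bounded

Bounded (0 < aₙ ≤ 19)


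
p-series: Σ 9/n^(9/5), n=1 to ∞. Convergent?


p-series test: Σ c/n^p converges if p > 1, diverges if p ≤ 1 (constant c > 0 doesn't affect convergence).
p = 9/5
9/5 > 1 → CONVERGES

Converges (p = 9/5 > 1)


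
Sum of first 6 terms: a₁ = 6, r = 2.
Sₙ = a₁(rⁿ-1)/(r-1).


Sₙ = 6×(2^6 - 1)/(2 - 1)
= 6×(64 - 1)/1
= 6×63/1
= 378

S_6 = 378


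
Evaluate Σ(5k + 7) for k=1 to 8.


Σ(5k+7) = 5·Σk + 7·n
= 5·36 + 7·8
= 180 + 56 = 236

Σ = 236


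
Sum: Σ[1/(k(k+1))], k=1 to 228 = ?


1/(k(k+1)) = 1/k - 1/(k+1) (partial fractions)
Telescoping: Σ = 1 - 1/229 = 228/229

Sum = 228/229


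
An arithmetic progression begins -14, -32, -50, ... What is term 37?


aₙ = a₁ + (n-1)d
= -14 + (37-1)×-18
= -14 - 648
= -662

a_37 = -662


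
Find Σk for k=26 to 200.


Σₖ₌26^200 k = Σₖ₌₁^200 k − Σₖ₌₁^25 k
= 200·201/2 − 25·26/2
= 20100 − 325 = 19775

Σk = 19775


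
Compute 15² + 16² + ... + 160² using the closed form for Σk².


Σₖ₌15^160 k² = Σₖ₌₁^160 k² − Σₖ₌₁^14 k²
= 160·161·321/6 − 14·15·29/6
= 1378160 − 1015 = 1377145

Σk² = 1377145


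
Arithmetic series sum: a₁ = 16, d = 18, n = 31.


aₙ = 16 + (31-1)×18 = 556
Sₙ = n(a₁+aₙ)/2 = 31×(16+556)/2
= 31×572/2 = 8866

S_31 = 8866


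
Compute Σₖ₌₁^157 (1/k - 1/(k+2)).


Telescoping with gap 2: two head and two tail terms survive.
= (1 + 1/2) - (1/158 + 1/159)
= 3/2 - 1/158 - 1/159 = 18683/12561

Sum = 18683/12561


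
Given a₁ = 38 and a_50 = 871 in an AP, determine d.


d = (aₙ - a₁)/(n-1)
= (871 - 38)/(50-1)
= 833/49 = 17

d = 17


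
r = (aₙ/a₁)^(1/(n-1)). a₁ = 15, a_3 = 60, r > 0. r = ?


r^(n-1) = aₙ/a₁
r^2 = 60/15 = 4
r = 4^(1/2)
= ±2; taking r > 0 gives r = 2

r = 2


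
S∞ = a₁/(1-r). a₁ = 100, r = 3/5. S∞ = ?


S∞ = a₁/(1-r) = 100/(1 - 3/5)
= 100/(2/5)
= 250

S∞ = 250


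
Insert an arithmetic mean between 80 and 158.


AM = (80 + 158)/2 = 238/2 = 119

AM = 119


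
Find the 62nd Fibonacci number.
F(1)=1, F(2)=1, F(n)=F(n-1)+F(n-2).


Fibonacci sequence: 1, 1, 2, 3, 5, 8, 13, 21, 34, 55, 89, ...
F(62) = 4052739537881

F(62) = 4052739537881


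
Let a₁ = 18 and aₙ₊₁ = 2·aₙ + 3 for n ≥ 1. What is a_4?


Computing step by step:
a_1 = 18
a_2 = 39
a_3 = 81
a_4 = 165


a_4 = 165


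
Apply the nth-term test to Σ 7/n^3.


lim(n→∞) 7/n^3 = 0
lim aₙ = 0 → nth-term test is INCONCLUSIVE
(Need other tests; this is actually a convergent p-series with p=3 > 1)

Inconclusive (lim aₙ = 0; need another test)


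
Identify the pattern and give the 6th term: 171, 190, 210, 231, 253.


Pattern: triangular numbers: n(n+1)/2
Terms: 171, 190, 210, 231, 253
Next term = 276

Next term = 276


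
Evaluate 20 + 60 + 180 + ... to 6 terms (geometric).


Sₙ = 20×(3^6 - 1)/(3 - 1)
= 20×(729 - 1)/2
= 20×728/2
= 7280

S_6 = 7280


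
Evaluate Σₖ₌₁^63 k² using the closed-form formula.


n = 63
n(n+1)(2n+1)/6 = 63×64×127/6
= 512064/6 = 85344

Σk² = 85344


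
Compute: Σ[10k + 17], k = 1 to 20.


Σ(10k+17) = 10·Σk + 17·n
= 10·210 + 17·20
= 2100 + 340 = 2440

Σ = 2440


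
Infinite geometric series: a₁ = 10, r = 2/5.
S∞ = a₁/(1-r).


S∞ = a₁/(1-r) = 10/(1 - 2/5)
= 10/(3/5)
= 50/3

S∞ = 50/3


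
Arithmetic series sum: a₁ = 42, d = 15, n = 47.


aₙ = 42 + (47-1)×15 = 732
Sₙ = n(a₁+aₙ)/2 = 47×(42+732)/2
= 47×774/2 = 18189

S_47 = 18189


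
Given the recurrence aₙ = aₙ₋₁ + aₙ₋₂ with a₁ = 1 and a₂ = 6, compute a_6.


Computing iteratively: 1, 6, 7, 13, 20, 33
a_6 = 33

a_6 = 33


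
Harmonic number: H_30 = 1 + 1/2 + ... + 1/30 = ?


H_30 = 1/1 + 1/2 + 1/3 + ... + 1/30
= 9304682830147/2329089562800
≈ 3.995

H_30 = 9304682830147/2329089562800 ≈ 3.995


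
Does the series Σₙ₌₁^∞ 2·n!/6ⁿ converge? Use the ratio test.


aₙ = 2·n!/6^n
a_{n+1}/aₙ = (n+1)!/6^(n+1) × 6^n/n!  (constant 2 cancels)
= (n+1)/6
L = lim(n→∞) (n+1)/6 = ∞
L > 1 → series DIVERGES

Diverges (ratio test: L = ∞ > 1)


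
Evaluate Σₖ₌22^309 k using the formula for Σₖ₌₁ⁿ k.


Σₖ₌22^309 k = Σₖ₌₁^309 k − Σₖ₌₁^21 k
= 309·310/2 − 21·22/2
= 47895 − 231 = 47664

Σk = 47664


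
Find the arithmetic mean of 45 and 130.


AM = (45 + 130)/2 = 175/2 = 87.5

AM = 87.5


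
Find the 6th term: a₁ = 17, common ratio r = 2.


aₙ = a₁·r^(n-1)
= 17×2^5
= 17×32
= 544

a_6 = 544


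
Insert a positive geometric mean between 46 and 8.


GM = √(46×8) = √368 = 19.1833

GM = 19.1833


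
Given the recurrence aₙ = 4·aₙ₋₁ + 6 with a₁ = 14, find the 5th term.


Computing step by step:
a_1 = 14
a_2 = 62
a_3 = 254
a_4 = 1022
a_5 = 4094


a_5 = 4094


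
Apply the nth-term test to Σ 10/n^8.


lim(n→∞) 10/n^8 = 0
lim aₙ = 0 → nth-term test is INCONCLUSIVE
(Need other tests; this is actually a convergent p-series with p=8 > 1)

Inconclusive (lim aₙ = 0; need another test)


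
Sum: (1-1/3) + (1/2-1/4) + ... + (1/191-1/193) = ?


Telescoping with gap 2: two head and two tail terms survive.
= (1 + 1/2) - (1/192 + 1/193)
= 3/2 - 1/192 - 1/193 = 55199/37056

Sum = 55199/37056


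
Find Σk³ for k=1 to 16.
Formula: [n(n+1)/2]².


n(n+1)/2 = 16×17/2 = 136
Σk³ = 136² = 18496

Σk³ = 18496


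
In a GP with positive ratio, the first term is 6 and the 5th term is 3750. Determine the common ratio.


r^(n-1) = aₙ/a₁
r^4 = 3750/6 = 625
r = 625^(1/4)
= ±5; taking r > 0 gives r = 5

r = 5


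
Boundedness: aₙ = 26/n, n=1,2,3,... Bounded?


a₁ = 26, a₂ = 26/2, a₃ = 26/3, ...
0 < aₙ ≤ 26 for all n ≥ 1
Lower bound: 0, Upper bound: 26
The sequence IS bounded

Bounded (0 < aₙ ≤ 26)


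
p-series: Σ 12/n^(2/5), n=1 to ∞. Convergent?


p-series test: Σ c/n^p converges if p > 1, diverges if p ≤ 1 (constant c > 0 doesn't affect convergence).
p = 2/5
2/5 ≤ 1 → DIVERGES

Diverges (p = 2/5 ≤ 1)


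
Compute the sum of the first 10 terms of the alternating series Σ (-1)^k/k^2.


S = -1 + 1/4 - 1/9 + 1/16 - 1/25 + 1/36 - 1/49 + 1/64 ± ...
= -0.818
(Full series converges to -π²/12 ≈ -0.8225)

S_10 = -0.818


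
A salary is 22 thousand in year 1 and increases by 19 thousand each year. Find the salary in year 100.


aₙ = a₁ + (n-1)d
= 22 + (100-1)×19
= 22 + 1881
= 1903

a_100 = 1903


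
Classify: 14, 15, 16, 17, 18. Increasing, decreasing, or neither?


Differences: 1, 1, 1, 1
All differences > 0 → strictly INCREASING

Monotonically increasing


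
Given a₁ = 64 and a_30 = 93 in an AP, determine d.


d = (aₙ - a₁)/(n-1)
= (93 - 64)/(30-1)
= 29/29 = 1

d = 1


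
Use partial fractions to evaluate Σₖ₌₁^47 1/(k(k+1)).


1/(k(k+1)) = 1/k - 1/(k+1) (partial fractions)
Telescoping: Σ = 1 - 1/48 = 47/48

Sum = 47/48


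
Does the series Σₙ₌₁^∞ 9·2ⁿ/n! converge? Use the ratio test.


aₙ = 9·2^n/n!
a_{n+1}/aₙ = 2^(n+1)/(n+1)! × n!/2^n  (constant 9 cancels)
= 2/(n+1)
L = lim(n→∞) 2/(n+1) = 0
L < 1 → series CONVERGES

Converges (ratio test: L = 0 < 1)


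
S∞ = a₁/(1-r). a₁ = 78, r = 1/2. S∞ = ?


S∞ = a₁/(1-r) = 78/(1 - 1/2)
= 78/(1/2)
= 156

S∞ = 156


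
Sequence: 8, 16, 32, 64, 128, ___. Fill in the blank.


Pattern: geometric (r=2)
Terms: 8, 16, 32, 64, 128
Next term = 256

Next term = 256


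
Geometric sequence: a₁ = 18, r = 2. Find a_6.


aₙ = a₁·r^(n-1)
= 18×2^5
= 18×32
= 576

a_6 = 576


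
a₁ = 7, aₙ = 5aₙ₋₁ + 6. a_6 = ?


Computing step by step:
a_1 = 7
a_2 = 41
a_3 = 211
a_4 = 1061
a_5 = 5311
a_6 = 26561


a_6 = 26561


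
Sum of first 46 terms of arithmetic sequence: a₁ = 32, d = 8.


aₙ = 32 + (46-1)×8 = 392
Sₙ = n(a₁+aₙ)/2 = 46×(32+392)/2
= 46×424/2 = 9752

S_46 = 9752


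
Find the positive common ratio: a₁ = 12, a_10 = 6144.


r^(n-1) = aₙ/a₁
r^9 = 6144/12 = 512
r = 512^(1/9)
= 2

r = 2


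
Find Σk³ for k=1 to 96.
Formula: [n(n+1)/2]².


n(n+1)/2 = 96×97/2 = 4656
Σk³ = 4656² = 21678336

Σk³ = 21678336


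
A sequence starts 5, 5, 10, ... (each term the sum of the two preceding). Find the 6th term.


Computing iteratively: 5, 5, 10, 15, 25, 40
a_6 = 40

a_6 = 40


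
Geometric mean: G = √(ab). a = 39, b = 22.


GM = √(39×22) = √858 = 29.2916

GM = 29.2916


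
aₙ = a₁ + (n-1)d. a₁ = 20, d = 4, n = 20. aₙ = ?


aₙ = a₁ + (n-1)d
= 20 + (20-1)×4
= 20 + 76
= 96

a_20 = 96


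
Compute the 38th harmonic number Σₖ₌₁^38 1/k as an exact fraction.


H_38 = 1/1 + 1/2 + 1/3 + ... + 1/38
= 2053580969474233/485721041551200
≈ 4.2279

H_38 = 2053580969474233/485721041551200 ≈ 4.2279


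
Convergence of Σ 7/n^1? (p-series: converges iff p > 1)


p-series test: Σ c/n^p converges if p > 1, diverges if p ≤ 1 (constant c > 0 doesn't affect convergence).
p = 1
1 ≤ 1 → DIVERGES

Diverges (p = 1 ≤ 1)


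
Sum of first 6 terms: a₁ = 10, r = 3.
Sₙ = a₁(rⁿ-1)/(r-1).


Sₙ = 10×(3^6 - 1)/(3 - 1)
= 10×(729 - 1)/2
= 10×728/2
= 3640

S_6 = 3640


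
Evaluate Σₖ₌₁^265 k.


n(n+1)/2 = 265×266/2 = 70490/2 = 35245

Σk = 35245


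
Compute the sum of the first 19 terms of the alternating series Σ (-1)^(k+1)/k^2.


S = 1 - 1/4 + 1/9 - 1/16 + 1/25 - 1/36 + 1/49 - 1/64 ± ...
= 0.8238
(Full series converges to +π²/12 ≈ +0.8225)

S_19 = 0.8238


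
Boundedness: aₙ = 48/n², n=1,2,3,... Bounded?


a₁ = 48, a₂ = 48/4, a₃ = 48/9, ...
0 < aₙ ≤ 48 for all n ≥ 1
The sequence IS bounded

Bounded (0 < aₙ ≤ 48)


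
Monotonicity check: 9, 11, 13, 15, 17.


Differences: 2, 2, 2, 2
All differences > 0 → strictly INCREASING

Monotonically increasing


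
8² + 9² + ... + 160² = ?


Σₖ₌8^160 k² = Σₖ₌₁^160 k² − Σₖ₌₁^7 k²
= 160·161·321/6 − 7·8·15/6
= 1378160 − 140 = 1378020

Σk² = 1378020


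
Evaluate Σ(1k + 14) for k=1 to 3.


Σ(1k+14) = 1·Σk + 14·n
= 1·6 + 14·3
= 6 + 42 = 48

Σ = 48


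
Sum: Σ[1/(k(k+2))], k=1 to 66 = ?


1/(k(k+2)) = (1/2)·(1/k - 1/(k+2)) (partial fractions)
Telescoping: Σ = (1/2)·(1 + 1/2 - 1/67 - 1/68) = 6699/9112

Sum = 6699/9112


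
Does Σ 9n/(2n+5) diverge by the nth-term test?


lim(n→∞) 9n/(2n+5) = 9/2 = 9/2  (divide numerator and denominator by n)
lim aₙ = 9/2 ≠ 0 → series DIVERGES

Diverges (lim aₙ = 9/2 ≠ 0)


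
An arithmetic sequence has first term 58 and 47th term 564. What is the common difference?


d = (aₙ - a₁)/(n-1)
= (564 - 58)/(47-1)
= 506/46 = 11

d = 11


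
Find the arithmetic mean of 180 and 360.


AM = (180 + 360)/2 = 540/2 = 270

AM = 270


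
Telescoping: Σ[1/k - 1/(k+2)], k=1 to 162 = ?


Telescoping with gap 2: two head and two tail terms survive.
= (1 + 1/2) - (1/163 + 1/164)
= 3/2 - 1/163 - 1/164 = 39771/26732

Sum = 39771/26732


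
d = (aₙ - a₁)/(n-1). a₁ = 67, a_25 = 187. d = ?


d = (aₙ - a₁)/(n-1)
= (187 - 67)/(25-1)
= 120/24 = 5

d = 5


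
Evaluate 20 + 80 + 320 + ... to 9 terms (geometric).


Sₙ = 20×(4^9 - 1)/(4 - 1)
= 20×(262144 - 1)/3
= 20×262143/3
= 1747620

S_9 = 1747620


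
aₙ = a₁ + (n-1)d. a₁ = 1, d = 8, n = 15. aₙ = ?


aₙ = a₁ + (n-1)d
= 1 + (15-1)×8
= 1 + 112
= 113

a_15 = 113


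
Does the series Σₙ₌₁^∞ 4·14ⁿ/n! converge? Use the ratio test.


aₙ = 4·14^n/n!
a_{n+1}/aₙ = 14^(n+1)/(n+1)! × n!/14^n  (constant 4 cancels)
= 14/(n+1)
L = lim(n→∞) 14/(n+1) = 0
L < 1 → series CONVERGES

Converges (ratio test: L = 0 < 1)


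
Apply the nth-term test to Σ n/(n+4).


lim(n→∞) n/(n+4) = 1/1 = 1  (divide numerator and denominator by n)
lim aₙ = 1 ≠ 0 → series DIVERGES

Diverges (lim aₙ = 1 ≠ 0)


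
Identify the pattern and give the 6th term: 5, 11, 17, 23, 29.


Pattern: arithmetic (d=6)
Terms: 5, 11, 17, 23, 29
Next term = 35

Next term = 35


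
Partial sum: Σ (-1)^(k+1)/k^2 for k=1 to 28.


S = 1 - 1/4 + 1/9 - 1/16 + 1/25 - 1/36 + 1/49 - 1/64 ± ...
= 0.8219
(Full series converges to +π²/12 ≈ +0.8225)

S_28 = 0.8219


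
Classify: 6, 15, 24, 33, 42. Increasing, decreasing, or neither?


Differences: 9, 9, 9, 9
All differences > 0 → strictly INCREASING

Monotonically increasing


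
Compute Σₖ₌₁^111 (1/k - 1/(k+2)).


Telescoping with gap 2: two head and two tail terms survive.
= (1 + 1/2) - (1/112 + 1/113)
= 3/2 - 1/112 - 1/113 = 18759/12656

Sum = 18759/12656


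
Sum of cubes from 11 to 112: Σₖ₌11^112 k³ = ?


Σₖ₌11^112 k³ = [112·113/2]² − [10·11/2]²
= 40043584 − 3025 = 40040559

Σk³ = 40040559


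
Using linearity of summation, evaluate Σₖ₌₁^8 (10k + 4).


Σ(10k+4) = 10·Σk + 4·n
= 10·36 + 4·8
= 360 + 32 = 392

Σ = 392


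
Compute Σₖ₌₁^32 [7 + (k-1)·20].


aₙ = 7 + (32-1)×20 = 627
Sₙ = n(a₁+aₙ)/2 = 32×(7+627)/2
= 32×634/2 = 10144

S_32 = 10144


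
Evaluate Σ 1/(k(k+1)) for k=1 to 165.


1/(k(k+1)) = 1/k - 1/(k+1) (partial fractions)
Telescoping: Σ = 1 - 1/166 = 165/166

Sum = 165/166


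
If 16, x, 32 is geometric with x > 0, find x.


GM = √(16×32) = √512 = 22.6274

GM = 22.6274


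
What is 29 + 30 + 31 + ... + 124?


Σₖ₌29^124 k = Σₖ₌₁^124 k − Σₖ₌₁^28 k
= 124·125/2 − 28·29/2
= 7750 − 406 = 7344

Σk = 7344


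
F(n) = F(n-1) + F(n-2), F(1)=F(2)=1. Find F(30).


Fibonacci sequence: 1, 1, 2, 3, 5, 8, 13, 21, 34, 55, 89, ...
F(30) = 832040

F(30) = 832040


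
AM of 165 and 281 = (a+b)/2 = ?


AM = (165 + 281)/2 = 446/2 = 223

AM = 223


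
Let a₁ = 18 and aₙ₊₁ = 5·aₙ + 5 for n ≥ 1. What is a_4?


Computing step by step:
a_1 = 18
a_2 = 95
a_3 = 480
a_4 = 2405


a_4 = 2405


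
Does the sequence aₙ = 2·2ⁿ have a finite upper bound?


aₙ = 2·2ⁿ → as n→∞, aₙ→∞ (since base 2 > 1)
No finite upper bound exists
The sequence is UNBOUNDED

Unbounded (aₙ → ∞ as n → ∞)


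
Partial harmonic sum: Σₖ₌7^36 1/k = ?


Σₖ₌7^36 1/k = 1/7 + 1/8 + 1/9 + ... + 1/36
= 22639315926589/13127595717600
≈ 1.7246

Sum = 22639315926589/13127595717600 ≈ 1.7246


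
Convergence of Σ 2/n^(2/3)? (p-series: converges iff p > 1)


p-series test: Σ c/n^p converges if p > 1, diverges if p ≤ 1 (constant c > 0 doesn't affect convergence).
p = 2/3
2/3 ≤ 1 → DIVERGES

Diverges (p = 2/3 ≤ 1)


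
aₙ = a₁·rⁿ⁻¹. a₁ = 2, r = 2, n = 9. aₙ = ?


aₙ = a₁·r^(n-1)
= 2×2^8
= 2×256
= 512

a_9 = 512


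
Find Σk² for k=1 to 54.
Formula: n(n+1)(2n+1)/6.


n = 54
n(n+1)(2n+1)/6 = 54×55×109/6
= 323730/6 = 53955

Σk² = 53955


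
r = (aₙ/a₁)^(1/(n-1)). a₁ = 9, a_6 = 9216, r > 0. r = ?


r^(n-1) = aₙ/a₁
r^5 = 9216/9 = 1024
r = 1024^(1/5)
= 4

r = 4


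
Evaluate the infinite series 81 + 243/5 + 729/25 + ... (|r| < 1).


S∞ = a₁/(1-r) = 81/(1 - 3/5)
= 81/(2/5)
= 405/2

S∞ = 405/2


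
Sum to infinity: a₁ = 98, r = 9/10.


S∞ = a₁/(1-r) = 98/(1 - 9/10)
= 98/(1/10)
= 980

S∞ = 980


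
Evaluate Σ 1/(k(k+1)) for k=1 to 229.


1/(k(k+1)) = 1/k - 1/(k+1) (partial fractions)
Telescoping: Σ = 1 - 1/230 = 229/230

Sum = 229/230


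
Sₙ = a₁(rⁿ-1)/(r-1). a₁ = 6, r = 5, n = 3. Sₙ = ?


Sₙ = 6×(5^3 - 1)/(5 - 1)
= 6×(125 - 1)/4
= 6×124/4
= 186

S_3 = 186


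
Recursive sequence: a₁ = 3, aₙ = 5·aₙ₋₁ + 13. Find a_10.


Computing step by step:
a_1 = 3
a_2 = 28
a_3 = 153
a_4 = 778
a_5 = 3903
a_6 = 19528
a_7 = 97653
a_8 = 488278
a_9 = 2441403
a_10 = 12207028


a_10 = 12207028


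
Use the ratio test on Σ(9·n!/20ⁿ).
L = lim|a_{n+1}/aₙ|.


aₙ = 9·n!/20^n
a_{n+1}/aₙ = (n+1)!/20^(n+1) × 20^n/n!  (constant 9 cancels)
= (n+1)/20
L = lim(n→∞) (n+1)/20 = ∞
L > 1 → series DIVERGES

Diverges (ratio test: L = ∞ > 1)


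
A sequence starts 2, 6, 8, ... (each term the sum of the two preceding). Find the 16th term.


Computing iteratively: 2, 6, 8, 14, 22, 36, 58, 94, 152, 246, 398, 644, ...
a_16 = 4414

a_16 = 4414


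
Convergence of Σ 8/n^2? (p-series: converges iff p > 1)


p-series test: Σ c/n^p converges if p > 1, diverges if p ≤ 1 (constant c > 0 doesn't affect convergence).
p = 2
2 > 1 → CONVERGES

Converges (p = 2 > 1)


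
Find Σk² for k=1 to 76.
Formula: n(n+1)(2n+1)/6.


n = 76
n(n+1)(2n+1)/6 = 76×77×153/6
= 895356/6 = 149226

Σk² = 149226


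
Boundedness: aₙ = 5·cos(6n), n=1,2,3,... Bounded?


For all n, -1 ≤ cos(6n) ≤ 1, so -5 ≤ 5·cos(6n) ≤ 5
Lower bound: -5, Upper bound: 5
The sequence IS bounded

Bounded (-5 ≤ aₙ ≤ 5)


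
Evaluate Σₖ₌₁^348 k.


n(n+1)/2 = 348×349/2 = 121452/2 = 60726

Σk = 60726


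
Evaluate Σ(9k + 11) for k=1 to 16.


Σ(9k+11) = 9·Σk + 11·n
= 9·136 + 11·16
= 1224 + 176 = 1400

Σ = 1400


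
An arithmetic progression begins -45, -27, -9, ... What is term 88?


aₙ = a₁ + (n-1)d
= -45 + (88-1)×18
= -45 + 1566
= 1521

a_88 = 1521


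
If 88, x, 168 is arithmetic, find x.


AM = (88 + 168)/2 = 256/2 = 128

AM = 128


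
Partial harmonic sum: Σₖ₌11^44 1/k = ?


Σₖ₌11^44 1/k = 1/11 + 1/12 + 1/13 + ... + 1/44
= 13599602363903961529/9419588158802421600
≈ 1.4438

Sum = 13599602363903961529/9419588158802421600 ≈ 1.4438


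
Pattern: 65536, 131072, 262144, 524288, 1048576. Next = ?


Pattern: powers of 2: 2ⁿ
Terms: 65536, 131072, 262144, 524288, 1048576
Next term = 2097152

Next term = 2097152


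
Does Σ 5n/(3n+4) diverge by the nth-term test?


lim(n→∞) 5n/(3n+4) = 5/3 = 5/3  (divide numerator and denominator by n)
lim aₙ = 5/3 ≠ 0 → series DIVERGES

Diverges (lim aₙ = 5/3 ≠ 0)


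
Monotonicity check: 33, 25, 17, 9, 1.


Differences: -8, -8, -8, -8
All differences < 0 → strictly DECREASING

Monotonically decreasing


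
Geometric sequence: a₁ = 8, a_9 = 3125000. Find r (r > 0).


r^(n-1) = aₙ/a₁
r^8 = 3125000/8 = 390625
r = 390625^(1/8)
= ±5; taking r > 0 gives r = 5

r = 5


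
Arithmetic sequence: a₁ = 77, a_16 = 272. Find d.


d = (aₙ - a₁)/(n-1)
= (272 - 77)/(16-1)
= 195/15 = 13

d = 13


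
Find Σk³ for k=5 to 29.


Σₖ₌5^29 k³ = [29·30/2]² − [4·5/2]²
= 189225 − 100 = 189125

Σk³ = 189125


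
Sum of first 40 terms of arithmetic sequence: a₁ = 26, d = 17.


aₙ = 26 + (40-1)×17 = 689
Sₙ = n(a₁+aₙ)/2 = 40×(26+689)/2
= 40×715/2 = 14300

S_40 = 14300


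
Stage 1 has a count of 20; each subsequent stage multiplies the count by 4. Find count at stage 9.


aₙ = a₁·r^(n-1)
= 20×4^8
= 20×65536
= 1310720

a_9 = 1310720


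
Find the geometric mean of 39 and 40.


GM = √(39×40) = √1560 = 39.4968

GM = 39.4968


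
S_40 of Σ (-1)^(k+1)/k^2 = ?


S = 1 - 1/4 + 1/9 - 1/16 + 1/25 - 1/36 + 1/49 - 1/64 ± ...
= 0.8222
(Full series converges to +π²/12 ≈ +0.8225)

S_40 = 0.8222


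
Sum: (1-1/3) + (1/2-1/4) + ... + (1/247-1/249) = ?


Telescoping with gap 2: two head and two tail terms survive.
= (1 + 1/2) - (1/248 + 1/249)
= 3/2 - 1/248 - 1/249 = 92131/61752

Sum = 92131/61752
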